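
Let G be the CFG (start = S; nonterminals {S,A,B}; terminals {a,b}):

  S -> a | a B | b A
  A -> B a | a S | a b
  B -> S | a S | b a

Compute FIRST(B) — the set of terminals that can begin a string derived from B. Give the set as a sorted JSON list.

Compute FIRST by fixpoint:
iter 1:
  A via A→a S: +{a}
  B via B→a S: +{a}
  B via B→b a: +{b}
  S via S→a: +{a}
  S via S→b A: +{b}
  S: {a,b}  A: {a}  B: {a,b}
iter 2:
  A via A→B a: +{b}
  S: {a,b}  A: {a,b}  B: {a,b}
iter 3: — fixpoint
  S: {a,b}  A: {a,b}  B: {a,b}

FIRST(B) = ["a", "b"]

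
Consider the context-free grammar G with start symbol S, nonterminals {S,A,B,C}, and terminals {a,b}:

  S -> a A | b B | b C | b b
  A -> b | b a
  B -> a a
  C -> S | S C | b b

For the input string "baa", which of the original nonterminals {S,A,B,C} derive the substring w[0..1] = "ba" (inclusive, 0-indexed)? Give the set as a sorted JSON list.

CNF form of G:
  S -> T0 B | T0 C | T0 T0 | T1 A
  A -> T0 T1 | b
  B -> T1 T1
  C -> S C | T0 B | T0 C | T0 T0 | T1 A
  T0 -> b
  T1 -> a

CYK fill — only the sub-triangle for w[0..1]:
  T[0,0] 'b' = {A,T0}  orig:{A}
  T[1,1] 'a' = {T1}  orig:{}
  T[0,1] 'ba' = {A}

Original NTs in T[0,1] deriving "ba": ["A"]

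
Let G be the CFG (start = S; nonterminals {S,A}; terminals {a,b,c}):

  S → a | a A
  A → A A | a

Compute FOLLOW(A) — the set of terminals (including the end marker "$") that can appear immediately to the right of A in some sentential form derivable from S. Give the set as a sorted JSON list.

FIRST sets, iterate to fixpoint:
pass 1:
  A via A→a: +{a}
  S via S→a: +{a}
  FIRST[S]={a}  FIRST[A]={a}
pass 2: done
  FIRST[S]={a}  FIRST[A]={a}

FOLLOW iteration:
seed FOLLOW(S) with $
round 1:
  A→A A: FOLLOW(A) ⊇ FIRST(A) = {a}; new: +{a}
  S→a A: FOLLOW(A) ⊇ FOLLOW(S) ⊇ {$}; new: +{$}
  FOLLOW(S)={$}  FOLLOW(A)={$,a}
round 2: done
  FOLLOW(S)={$}  FOLLOW(A)={$,a}

FOLLOW(A) = ["$", "a"]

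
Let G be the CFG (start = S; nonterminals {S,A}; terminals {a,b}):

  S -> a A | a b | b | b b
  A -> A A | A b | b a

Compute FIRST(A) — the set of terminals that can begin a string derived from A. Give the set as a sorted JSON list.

FIRST sets, iterate to fixpoint:
round 1:
  A via A→b a: +{b}
  S via S→a A: +{a}
  S via S→b: +{b}
  FIRST[S]={a,b}  FIRST[A]={b}
round 2: — fixpoint
  FIRST[S]={a,b}  FIRST[A]={b}

FIRST(A) = ["b"]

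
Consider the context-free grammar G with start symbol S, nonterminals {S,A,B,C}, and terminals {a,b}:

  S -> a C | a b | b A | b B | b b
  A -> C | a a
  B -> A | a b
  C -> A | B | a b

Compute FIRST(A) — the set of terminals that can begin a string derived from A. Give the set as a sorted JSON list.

FIRST sets, iterate to fixpoint:
round 1:
  A via A→a a: +{a}
  B via B→A: +{a}
  C via C→A: +{a}
  S via S→a C: +{a}
  S via S→b A: +{b}
  FIRST[S]={a,b}  FIRST[A]={a}  FIRST[B]={a}  FIRST[C]={a}
round 2: — fixpoint
  FIRST[S]={a,b}  FIRST[A]={a}  FIRST[B]={a}  FIRST[C]={a}

FIRST(A) = ["a"]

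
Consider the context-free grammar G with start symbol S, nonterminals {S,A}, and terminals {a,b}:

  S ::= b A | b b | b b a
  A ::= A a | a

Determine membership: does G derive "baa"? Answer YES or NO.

CNF form of G:
  S -> T1 A | T1 T1 | T1 X2
  A -> A T0 | a
  T0 -> a
  T1 -> b
  X2 -> T1 T0

Fill CYK table bottom-up:
  cell(0,0) b: {T1}  orig:{}
  cell(1,1) a: {A,T0}  orig:{A}
  cell(2,2) a: {A,T0}  orig:{A}
  cell(0,1) ba: {S,X2}  orig:{S}
  cell(1,2) aa: {A}
  cell(0,2) baa: {S}

S ∈ T[0,2] ⇒ YES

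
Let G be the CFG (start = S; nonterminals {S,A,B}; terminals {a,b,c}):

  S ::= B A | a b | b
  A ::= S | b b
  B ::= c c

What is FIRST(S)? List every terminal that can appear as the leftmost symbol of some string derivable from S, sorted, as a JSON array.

FIRST iteration:
[1]
  A via A→b b: +{b}
  B via B→c c: +{c}
  S via S→B A: +{c}
  S via S→a b: +{a}
  S via S→b: +{b}
  FIRST(S)={a,b,c}  FIRST(A)={b}  FIRST(B)={c}
[2]
  A via A→S: +{a,c}
  FIRST(S)={a,b,c}  FIRST(A)={a,b,c}  FIRST(B)={c}
[3] (stable)
  FIRST(S)={a,b,c}  FIRST(A)={a,b,c}  FIRST(B)={c}

FIRST(S) = ["a", "b", "c"]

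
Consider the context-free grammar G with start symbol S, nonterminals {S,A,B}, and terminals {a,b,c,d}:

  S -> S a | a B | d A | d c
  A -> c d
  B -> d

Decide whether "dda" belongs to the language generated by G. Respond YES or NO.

CNF form of G:
  S -> S T2 | T1 A | T1 T0 | T2 B
  A -> T0 T1
  B -> d
  T0 -> c
  T1 -> d
  T2 -> a

CYK table (by increasing span):
  [0..0]={B,T1}  "d"  orig:{B}
  [1..1]={B,T1}  "d"  orig:{B}
  [2..2]={T2}  "a"  orig:{}
  [0..1]=∅  "dd"
  [1..2]=∅  "da"
  [0..2]=∅  "dda"

S ∉ T[0,2] ⇒ NO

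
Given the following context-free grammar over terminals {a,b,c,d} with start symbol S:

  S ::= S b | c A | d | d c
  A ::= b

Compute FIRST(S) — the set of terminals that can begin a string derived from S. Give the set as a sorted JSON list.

FIRST iteration:
iter 1:
  A via A→b: +{b}
  S via S→c A: +{c}
  S via S→d: +{d}
  FIRST(S)={c,d}  FIRST(A)={b}
iter 2: (no change)
  FIRST(S)={c,d}  FIRST(A)={b}

FIRST(S) = ["c", "d"]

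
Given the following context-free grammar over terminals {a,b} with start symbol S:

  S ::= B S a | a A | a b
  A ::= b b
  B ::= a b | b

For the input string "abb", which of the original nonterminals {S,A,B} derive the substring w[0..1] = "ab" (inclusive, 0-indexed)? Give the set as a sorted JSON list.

Convert to CNF:
  S -> B X2 | T1 A | T1 T0
  A -> T0 T0
  B -> T1 T0 | b
  T0 -> b
  T1 -> a
  X2 -> S T1

CYK fill — only the sub-triangle for w[0..1]:
  T[0,0] 'a' = {T1}  orig:{}
  T[1,1] 'b' = {B,T0}  orig:{B}
  T[0,1] 'ab' = {B,S}

Original NTs in T[0,1] deriving "ab": ["B", "S"]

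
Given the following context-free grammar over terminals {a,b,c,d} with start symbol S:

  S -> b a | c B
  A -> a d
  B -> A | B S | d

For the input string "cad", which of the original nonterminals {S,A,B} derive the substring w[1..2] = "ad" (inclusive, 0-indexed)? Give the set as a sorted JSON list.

CNF form of G:
  S -> T2 T0 | T3 B
  A -> T0 T1
  B -> B S | T0 T1 | d
  T0 -> a
  T1 -> d
  T2 -> b
  T3 -> c

CYK table (by increasing span), restricted to cells inside w[1..2]:
  T[1,1] 'a' = {T0}  orig:{}
  T[2,2] 'd' = {B,T1}  orig:{B}
  T[1,2] 'ad' = {A,B}

Original NTs in T[1,2] deriving "ad": ["A", "B"]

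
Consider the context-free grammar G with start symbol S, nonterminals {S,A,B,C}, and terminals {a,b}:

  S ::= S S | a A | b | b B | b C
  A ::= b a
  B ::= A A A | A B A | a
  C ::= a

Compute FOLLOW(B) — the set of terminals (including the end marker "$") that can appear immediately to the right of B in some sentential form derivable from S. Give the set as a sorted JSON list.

FIRST iteration:
round 1:
  A via A→b a: +{b}
  B via B→A A A: +{b}
  B via B→a: +{a}
  C via C→a: +{a}
  S via S→a A: +{a}
  S via S→b: +{b}
  FIRST(S)={a,b}  FIRST(A)={b}  FIRST(B)={a,b}  FIRST(C)={a}
round 2: — fixpoint
  FIRST(S)={a,b}  FIRST(A)={b}  FIRST(B)={a,b}  FIRST(C)={a}

FOLLOW iteration:
FOLLOW(S) := {$}
round 1:
  B→A A A: FOLLOW(A) ⊇ FIRST(A) = {b}; new: +{b}
  B→A B A: FOLLOW(A) ⊇ FIRST(B) = {a,b}; new: +{a}
  B→A B A: FOLLOW(B) ⊇ FIRST(A) = {b}; new: +{b}
  S→S S: FOLLOW(S) ⊇ FIRST(S) = {a,b}; new: +{a,b}
  S→a A: FOLLOW(A) ⊇ FOLLOW(S) ⊇ {$,a,b}; new: +{$}
  S→b B: FOLLOW(B) ⊇ FOLLOW(S) ⊇ {$,a,b}; new: +{$,a}
  S→b C: FOLLOW(C) ⊇ FOLLOW(S) ⊇ {$,a,b}; new: +{$,a,b}
  FOLLOW(S)={$,a,b}  FOLLOW(A)={$,a,b}  FOLLOW(B)={$,a,b}  FOLLOW(C)={$,a,b}
round 2: (stable)
  FOLLOW(S)={$,a,b}  FOLLOW(A)={$,a,b}  FOLLOW(B)={$,a,b}  FOLLOW(C)={$,a,b}

FOLLOW(B) = ["$", "a", "b"]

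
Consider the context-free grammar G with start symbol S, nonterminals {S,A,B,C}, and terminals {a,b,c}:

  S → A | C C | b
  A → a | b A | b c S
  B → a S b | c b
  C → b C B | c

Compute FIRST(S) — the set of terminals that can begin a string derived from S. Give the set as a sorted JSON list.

FIRST iteration:
iter 1:
  A via A→a: +{a}
  A via A→b A: +{b}
  B via B→a S b: +{a}
  B via B→c b: +{c}
  C via C→b C B: +{b}
  C via C→c: +{c}
  S via S→A: +{a,b}
  S via S→C C: +{c}
  S: {a,b,c}  A: {a,b}  B: {a,c}  C: {b,c}
iter 2: (stable)
  S: {a,b,c}  A: {a,b}  B: {a,c}  C: {b,c}

FIRST(S) = ["a", "b", "c"]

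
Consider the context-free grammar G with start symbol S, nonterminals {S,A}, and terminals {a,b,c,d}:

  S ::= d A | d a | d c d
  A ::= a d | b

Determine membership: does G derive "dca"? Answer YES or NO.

CNF form of G:
  S -> T1 A | T1 T0 | T1 X3
  A -> T0 T1 | b
  T0 -> a
  T1 -> d
  T2 -> c
  X3 -> T2 T1

Fill CYK table bottom-up:
  cell(0,0) d: {T1}  orig:{}
  cell(1,1) c: {T2}  orig:{}
  cell(2,2) a: {T0}  orig:{}
  cell(0,1) dc: ∅
  cell(1,2) ca: ∅
  cell(0,2) dca: ∅

S ∉ T[0,2] ⇒ NO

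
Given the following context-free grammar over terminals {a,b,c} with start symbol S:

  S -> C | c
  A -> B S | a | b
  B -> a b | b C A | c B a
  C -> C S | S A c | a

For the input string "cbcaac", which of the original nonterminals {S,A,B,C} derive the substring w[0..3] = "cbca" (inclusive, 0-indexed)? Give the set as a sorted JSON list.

CNF form of G:
  S -> C S | S X6 | a | c
  A -> B S | a | b
  B -> T0 T1 | T1 X3 | T2 X4
  C -> C S | S X5 | a
  T0 -> a
  T1 -> b
  T2 -> c
  X3 -> C A
  X4 -> B T0
  X5 -> A T2
  X6 -> A T2

CYK fill (cells [i..j] with 0 ≤ i ≤ j ≤ 3 only):
  [0..0]={S,T2}  "c"  orig:{S}
  [1..1]={A,T1}  "b"  orig:{A}
  [2..2]={S,T2}  "c"  orig:{S}
  [3..3]={A,C,S,T0}  "a"  orig:{A,C,S}
  [0..1]=∅  "cb"
  [1..2]={X5,X6}  "bc"  orig:{}
  [2..3]=∅  "ca"
  [0..2]={C,S}  "cbc"
  [1..3]=∅  "bca"
  [0..3]={C,S,X3}  "cbca"  orig:{C,S}

Original NTs in T[0,3] deriving "cbca": ["C", "S"]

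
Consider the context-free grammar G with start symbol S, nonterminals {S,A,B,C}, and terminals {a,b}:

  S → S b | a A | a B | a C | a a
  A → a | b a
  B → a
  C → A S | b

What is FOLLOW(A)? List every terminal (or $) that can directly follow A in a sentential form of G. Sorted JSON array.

Compute FIRST by fixpoint:
pass 1:
  A via A→a: +{a}
  A via A→b a: +{b}
  B via B→a: +{a}
  C via C→A S: +{a,b}
  S via S→a A: +{a}
  FIRST(S)={a}  FIRST(A)={a,b}  FIRST(B)={a}  FIRST(C)={a,b}
pass 2: (no change)
  FIRST(S)={a}  FIRST(A)={a,b}  FIRST(B)={a}  FIRST(C)={a,b}

Compute FOLLOW by fixpoint:
initialize: $ ∈ FOLLOW(S)
[1]
  C→A S: FOLLOW(A) ⊇ FIRST(S) = {a}; new: +{a}
  S→S b: FOLLOW(S) ⊇ FIRST(b) = {b}; new: +{b}
  S→a A: FOLLOW(A) ⊇ FOLLOW(S) ⊇ {$,b}; new: +{$,b}
  S→a B: FOLLOW(B) ⊇ FOLLOW(S) ⊇ {$,b}; new: +{$,b}
  S→a C: FOLLOW(C) ⊇ FOLLOW(S) ⊇ {$,b}; new: +{$,b}
  FOLLOW[S]={$,b}  FOLLOW[A]={$,a,b}  FOLLOW[B]={$,b}  FOLLOW[C]={$,b}
[2] (stable)
  FOLLOW[S]={$,b}  FOLLOW[A]={$,a,b}  FOLLOW[B]={$,b}  FOLLOW[C]={$,b}

FOLLOW(A) = ["$", "a", "b"]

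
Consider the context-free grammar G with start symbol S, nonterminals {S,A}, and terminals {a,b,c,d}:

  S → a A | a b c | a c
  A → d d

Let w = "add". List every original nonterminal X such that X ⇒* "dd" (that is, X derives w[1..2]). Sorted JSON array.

CNF form of G:
  S -> T1 A | T1 T3 | T1 X4
  A -> T0 T0
  T0 -> d
  T1 -> a
  T2 -> b
  T3 -> c
  X4 -> T2 T3

Fill CYK table bottom-up, restricted to cells inside w[1..2]:
  T[1,1] 'd' = {T0}  orig:{}
  T[2,2] 'd' = {T0}  orig:{}
  T[1,2] 'dd' = {A}

Original NTs in T[1,2] deriving "dd": ["A"]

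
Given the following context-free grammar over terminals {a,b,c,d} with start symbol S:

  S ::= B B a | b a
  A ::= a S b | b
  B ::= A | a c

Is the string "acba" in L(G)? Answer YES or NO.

CNF form of G:
  S -> B X5 | T1 T0
  A -> T0 X3 | b
  B -> T0 T2 | T0 X4 | b
  T0 -> a
  T1 -> b
  T2 -> c
  X3 -> S T1
  X4 -> S T1
  X5 -> B T0

CYK table (by increasing span):
  [0..0]={T0}  "a"  orig:{}
  [1..1]={T2}  "c"  orig:{}
  [2..2]={A,B,T1}  "b"  orig:{A,B}
  [3..3]={T0}  "a"  orig:{}
  [0..1]={B}  "ac"
  [1..2]=∅  "cb"
  [2..3]={S,X5}  "ba"  orig:{S}
  [0..2]=∅  "acb"
  [1..3]=∅  "cba"
  [0..3]={S}  "acba"

S ∈ T[0,3] ⇒ YES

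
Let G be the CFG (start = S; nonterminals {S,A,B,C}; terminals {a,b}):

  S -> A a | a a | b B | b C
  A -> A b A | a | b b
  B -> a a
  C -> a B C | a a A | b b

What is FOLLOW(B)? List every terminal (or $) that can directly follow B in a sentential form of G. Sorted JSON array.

FIRST sets, iterate to fixpoint:
iter 1:
  A via A→a: +{a}
  A via A→b b: +{b}
  B via B→a a: +{a}
  C via C→a B C: +{a}
  C via C→b b: +{b}
  S via S→A a: +{a,b}
  FIRST[S]={a,b}  FIRST[A]={a,b}  FIRST[B]={a}  FIRST[C]={a,b}
iter 2: done
  FIRST[S]={a,b}  FIRST[A]={a,b}  FIRST[B]={a}  FIRST[C]={a,b}

Compute FOLLOW by fixpoint:
FOLLOW(S) := {$}
pass 1:
  A→A b A: FOLLOW(A) ⊇ FIRST(b) = {b}; new: +{b}
  C→a B C: FOLLOW(B) ⊇ FIRST(C) = {a,b}; new: +{a,b}
  S→A a: FOLLOW(A) ⊇ FIRST(a) = {a}; new: +{a}
  S→b B: FOLLOW(B) ⊇ FOLLOW(S) ⊇ {$}; new: +{$}
  S→b C: FOLLOW(C) ⊇ FOLLOW(S) ⊇ {$}; new: +{$}
  FOLLOW(S)={$}  FOLLOW(A)={a,b}  FOLLOW(B)={$,a,b}  FOLLOW(C)={$}
pass 2:
  C→a a A: FOLLOW(A) ⊇ FOLLOW(C) ⊇ {$}; new: +{$}
  FOLLOW(S)={$}  FOLLOW(A)={$,a,b}  FOLLOW(B)={$,a,b}  FOLLOW(C)={$}
pass 3: (stable)
  FOLLOW(S)={$}  FOLLOW(A)={$,a,b}  FOLLOW(B)={$,a,b}  FOLLOW(C)={$}

FOLLOW(B) = ["$", "a", "b"]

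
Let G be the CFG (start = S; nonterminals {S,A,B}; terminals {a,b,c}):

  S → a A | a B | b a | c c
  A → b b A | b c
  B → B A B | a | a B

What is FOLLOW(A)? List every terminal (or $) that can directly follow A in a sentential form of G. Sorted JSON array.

FIRST iteration:
pass 1:
  A via A→b b A: +{b}
  B via B→a: +{a}
  S via S→a A: +{a}
  S via S→b a: +{b}
  S via S→c c: +{c}
  FIRST(S)={a,b,c}  FIRST(A)={b}  FIRST(B)={a}
pass 2: done
  FIRST(S)={a,b,c}  FIRST(A)={b}  FIRST(B)={a}

FOLLOW sets:
initialize: $ ∈ FOLLOW(S)
[1]
  B→B A B: FOLLOW(B) ⊇ FIRST(A) = {b}; new: +{b}
  B→B A B: FOLLOW(A) ⊇ FIRST(B) = {a}; new: +{a}
  S→a A: FOLLOW(A) ⊇ FOLLOW(S) ⊇ {$}; new: +{$}
  S→a B: FOLLOW(B) ⊇ FOLLOW(S) ⊇ {$}; new: +{$}
  S: {$}  A: {$,a}  B: {$,b}
[2] — fixpoint
  S: {$}  A: {$,a}  B: {$,b}

FOLLOW(A) = ["$", "a"]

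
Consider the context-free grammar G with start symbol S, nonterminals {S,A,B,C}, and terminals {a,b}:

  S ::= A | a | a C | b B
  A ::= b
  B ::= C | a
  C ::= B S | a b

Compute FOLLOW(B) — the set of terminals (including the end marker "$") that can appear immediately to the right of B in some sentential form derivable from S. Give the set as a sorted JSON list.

Compute FIRST by fixpoint:
[1]
  A via A→b: +{b}
  B via B→a: +{a}
  C via C→B S: +{a}
  S via S→A: +{b}
  S via S→a: +{a}
  S: {a,b}  A: {b}  B: {a}  C: {a}
[2] (stable)
  S: {a,b}  A: {b}  B: {a}  C: {a}

FOLLOW iteration:
FOLLOW(S) := {$}
round 1:
  C→B S: FOLLOW(B) ⊇ FIRST(S) = {a,b}; new: +{a,b}
  S→A: FOLLOW(A) ⊇ FOLLOW(S) ⊇ {$}; new: +{$}
  S→a C: FOLLOW(C) ⊇ FOLLOW(S) ⊇ {$}; new: +{$}
  S→b B: FOLLOW(B) ⊇ FOLLOW(S) ⊇ {$}; new: +{$}
  S: {$}  A: {$}  B: {$,a,b}  C: {$}
round 2:
  B→C: FOLLOW(C) ⊇ FOLLOW(B) ⊇ {$,a,b}; new: +{a,b}
  C→B S: FOLLOW(S) ⊇ FOLLOW(C) ⊇ {$,a,b}; new: +{a,b}
  S→A: FOLLOW(A) ⊇ FOLLOW(S) ⊇ {$,a,b}; new: +{a,b}
  S: {$,a,b}  A: {$,a,b}  B: {$,a,b}  C: {$,a,b}
round 3: (no change)
  S: {$,a,b}  A: {$,a,b}  B: {$,a,b}  C: {$,a,b}

FOLLOW(B) = ["$", "a", "b"]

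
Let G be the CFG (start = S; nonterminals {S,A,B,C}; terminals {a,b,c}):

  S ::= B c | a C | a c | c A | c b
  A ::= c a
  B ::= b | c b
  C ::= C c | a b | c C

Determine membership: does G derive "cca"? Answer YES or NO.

Convert to CNF:
  S -> B T0 | T0 A | T0 T2 | T1 C | T1 T0
  A -> T0 T1
  B -> T0 T2 | b
  C -> C T0 | T0 C | T1 T2
  T0 -> c
  T1 -> a
  T2 -> b

CYK fill:
  T[0,0] 'c' = {T0}  orig:{}
  T[1,1] 'c' = {T0}  orig:{}
  T[2,2] 'a' = {T1}  orig:{}
  T[0,1] 'cc' = ∅
  T[1,2] 'ca' = {A}
  T[0,2] 'cca' = {S}

S ∈ T[0,2] ⇒ YES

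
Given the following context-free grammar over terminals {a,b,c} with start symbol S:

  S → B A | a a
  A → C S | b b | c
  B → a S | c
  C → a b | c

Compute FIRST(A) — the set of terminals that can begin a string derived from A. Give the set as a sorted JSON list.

FIRST iteration:
iter 1:
  A via A→b b: +{b}
  A via A→c: +{c}
  B via B→a S: +{a}
  B via B→c: +{c}
  C via C→a b: +{a}
  C via C→c: +{c}
  S via S→B A: +{a,c}
  FIRST(S)={a,c}  FIRST(A)={b,c}  FIRST(B)={a,c}  FIRST(C)={a,c}
iter 2:
  A via A→C S: +{a}
  FIRST(S)={a,c}  FIRST(A)={a,b,c}  FIRST(B)={a,c}  FIRST(C)={a,c}
iter 3: — fixpoint
  FIRST(S)={a,c}  FIRST(A)={a,b,c}  FIRST(B)={a,c}  FIRST(C)={a,c}

FIRST(A) = ["a", "b", "c"]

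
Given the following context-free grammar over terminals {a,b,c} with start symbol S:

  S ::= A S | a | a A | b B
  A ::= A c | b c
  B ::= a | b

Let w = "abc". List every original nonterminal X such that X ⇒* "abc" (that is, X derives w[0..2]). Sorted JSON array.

CNF form of G:
  S -> A S | T1 B | T2 A | a
  A -> A T0 | T1 T0
  B -> a | b
  T0 -> c
  T1 -> b
  T2 -> a

CYK table (by increasing span) — only the sub-triangle for w[0..2]:
  cell(0,0) a: {B,S,T2}  orig:{B,S}
  cell(1,1) b: {B,T1}  orig:{B}
  cell(2,2) c: {T0}  orig:{}
  cell(0,1) ab: ∅
  cell(1,2) bc: {A}
  cell(0,2) abc: {S}

Original NTs in T[0,2] deriving "abc": ["S"]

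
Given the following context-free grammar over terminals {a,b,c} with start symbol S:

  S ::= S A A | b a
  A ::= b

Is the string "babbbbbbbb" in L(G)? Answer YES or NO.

CNF form of G:
  S -> S X2 | T0 T1
  A -> b
  T0 -> b
  T1 -> a
  X2 -> A A

Fill CYK table bottom-up:
  [0..0]={A,T0}  "b"  orig:{A}
  [1..1]={T1}  "a"  orig:{}
  [2..2]={A,T0}  "b"  orig:{A}
  [3..3]={A,T0}  "b"  orig:{A}
  [4..4]={A,T0}  "b"  orig:{A}
  [5..5]={A,T0}  "b"  orig:{A}
  [6..6]={A,T0}  "b"  orig:{A}
  [7..7]={A,T0}  "b"  orig:{A}
  [8..8]={A,T0}  "b"  orig:{A}
  [9..9]={A,T0}  "b"  orig:{A}
  [0..1]={S}  "ba"
  [1..2]=∅  "ab"
  [2..3]={X2}  "bb"  orig:{}
  [3..4]={X2}  "bb"  orig:{}
  [4..5]={X2}  "bb"  orig:{}
  [5..6]={X2}  "bb"  orig:{}
  [6..7]={X2}  "bb"  orig:{}
  [7..8]={X2}  "bb"  orig:{}
  [8..9]={X2}  "bb"  orig:{}
  [0..2]=∅  "bab"
  [1..3]=∅  "abb"
  [2..4]=∅  "bbb"
  [3..5]=∅  "bbb"
  [4..6]=∅  "bbb"
  [5..7]=∅  "bbb"
  [6..8]=∅  "bbb"
  [7..9]=∅  "bbb"
  [0..3]={S}  "babb"
  [1..4]=∅  "abbb"
  [2..5]=∅  "bbbb"
  [3..6]=∅  "bbbb"
  [4..7]=∅  "bbbb"
  [5..8]=∅  "bbbb"
  [6..9]=∅  "bbbb"
  [0..4]=∅  "babbb"
  [1..5]=∅  "abbbb"
  [2..6]=∅  "bbbbb"
  [3..7]=∅  "bbbbb"
  [4..8]=∅  "bbbbb"
  [5..9]=∅  "bbbbb"
  [0..5]={S}  "babbbb"
  [1..6]=∅  "abbbbb"
  [2..7]=∅  "bbbbbb"
  [3..8]=∅  "bbbbbb"
  [4..9]=∅  "bbbbbb"
  [0..6]=∅  "babbbbb"
  [1..7]=∅  "abbbbbb"
  [2..8]=∅  "bbbbbbb"
  [3..9]=∅  "bbbbbbb"
  [0..7]={S}  "babbbbbb"
  [1..8]=∅  "abbbbbbb"
  [2..9]=∅  "bbbbbbbb"
  [0..8]=∅  "babbbbbbb"
  [1..9]=∅  "abbbbbbbb"
  [0..9]={S}  "babbbbbbbb"

S ∈ T[0,9] ⇒ YES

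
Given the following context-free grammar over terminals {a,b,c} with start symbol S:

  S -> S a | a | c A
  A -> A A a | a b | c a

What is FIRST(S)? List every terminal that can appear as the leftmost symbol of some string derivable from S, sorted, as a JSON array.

FIRST iteration:
[1]
  A via A→a b: +{a}
  A via A→c a: +{c}
  S via S→a: +{a}
  S via S→c A: +{c}
  FIRST[S]={a,c}  FIRST[A]={a,c}
[2] (no change)
  FIRST[S]={a,c}  FIRST[A]={a,c}

FIRST(S) = ["a", "c"]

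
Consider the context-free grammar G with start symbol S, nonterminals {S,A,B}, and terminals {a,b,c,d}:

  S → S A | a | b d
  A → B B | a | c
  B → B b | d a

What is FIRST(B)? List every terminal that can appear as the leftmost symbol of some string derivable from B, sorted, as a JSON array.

FIRST iteration:
pass 1:
  A via A→a: +{a}
  A via A→c: +{c}
  B via B→d a: +{d}
  S via S→a: +{a}
  S via S→b d: +{b}
  S: {a,b}  A: {a,c}  B: {d}
pass 2:
  A via A→B B: +{d}
  S: {a,b}  A: {a,c,d}  B: {d}
pass 3: done
  S: {a,b}  A: {a,c,d}  B: {d}

FIRST(B) = ["d"]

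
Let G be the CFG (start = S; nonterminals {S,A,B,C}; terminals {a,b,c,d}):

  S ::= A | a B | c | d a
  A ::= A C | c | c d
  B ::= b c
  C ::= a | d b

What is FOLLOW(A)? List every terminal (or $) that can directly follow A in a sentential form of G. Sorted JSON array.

FIRST sets, iterate to fixpoint:
pass 1:
  A via A→c: +{c}
  B via B→b c: +{b}
  C via C→a: +{a}
  C via C→d b: +{d}
  S via S→A: +{c}
  S via S→a B: +{a}
  S via S→d a: +{d}
  FIRST[S]={a,c,d}  FIRST[A]={c}  FIRST[B]={b}  FIRST[C]={a,d}
pass 2: — fixpoint
  FIRST[S]={a,c,d}  FIRST[A]={c}  FIRST[B]={b}  FIRST[C]={a,d}

Compute FOLLOW by fixpoint:
FOLLOW(S) := {$}
[1]
  A→A C: FOLLOW(A) ⊇ FIRST(C) = {a,d}; new: +{a,d}
  A→A C: FOLLOW(C) ⊇ FOLLOW(A) ⊇ {a,d}; new: +{a,d}
  S→A: FOLLOW(A) ⊇ FOLLOW(S) ⊇ {$}; new: +{$}
  S→a B: FOLLOW(B) ⊇ FOLLOW(S) ⊇ {$}; new: +{$}
  S: {$}  A: {$,a,d}  B: {$}  C: {a,d}
[2]
  A→A C: FOLLOW(C) ⊇ FOLLOW(A) ⊇ {$,a,d}; new: +{$}
  S: {$}  A: {$,a,d}  B: {$}  C: {$,a,d}
[3] done
  S: {$}  A: {$,a,d}  B: {$}  C: {$,a,d}

FOLLOW(A) = ["$", "a", "d"]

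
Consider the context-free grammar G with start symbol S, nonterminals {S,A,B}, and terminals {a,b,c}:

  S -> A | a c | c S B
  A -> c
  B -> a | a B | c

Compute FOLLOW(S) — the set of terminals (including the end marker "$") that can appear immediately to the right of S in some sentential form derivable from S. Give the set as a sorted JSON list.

FIRST sets, iterate to fixpoint:
iter 1:
  A via A→c: +{c}
  B via B→a: +{a}
  B via B→c: +{c}
  S via S→A: +{c}
  S via S→a c: +{a}
  S: {a,c}  A: {c}  B: {a,c}
iter 2: (no change)
  S: {a,c}  A: {c}  B: {a,c}

FOLLOW sets:
seed FOLLOW(S) with $
iter 1:
  S→A: FOLLOW(A) ⊇ FOLLOW(S) ⊇ {$}; new: +{$}
  S→c S B: FOLLOW(S) ⊇ FIRST(B) = {a,c}; new: +{a,c}
  S→c S B: FOLLOW(B) ⊇ FOLLOW(S) ⊇ {$,a,c}; new: +{$,a,c}
  FOLLOW[S]={$,a,c}  FOLLOW[A]={$}  FOLLOW[B]={$,a,c}
iter 2:
  S→A: FOLLOW(A) ⊇ FOLLOW(S) ⊇ {$,a,c}; new: +{a,c}
  FOLLOW[S]={$,a,c}  FOLLOW[A]={$,a,c}  FOLLOW[B]={$,a,c}
iter 3: — fixpoint
  FOLLOW[S]={$,a,c}  FOLLOW[A]={$,a,c}  FOLLOW[B]={$,a,c}

FOLLOW(S) = ["$", "a", "c"]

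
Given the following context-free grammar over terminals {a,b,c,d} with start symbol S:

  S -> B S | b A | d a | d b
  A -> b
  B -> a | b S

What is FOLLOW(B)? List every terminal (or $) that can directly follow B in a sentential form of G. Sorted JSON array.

FIRST iteration:
pass 1:
  A via A→b: +{b}
  B via B→a: +{a}
  B via B→b S: +{b}
  S via S→B S: +{a,b}
  S via S→d a: +{d}
  S: {a,b,d}  A: {b}  B: {a,b}
pass 2: (stable)
  S: {a,b,d}  A: {b}  B: {a,b}

FOLLOW sets:
initialize: $ ∈ FOLLOW(S)
round 1:
  S→B S: FOLLOW(B) ⊇ FIRST(S) = {a,b,d}; new: +{a,b,d}
  S→b A: FOLLOW(A) ⊇ FOLLOW(S) ⊇ {$}; new: +{$}
  FOLLOW(S)={$}  FOLLOW(A)={$}  FOLLOW(B)={a,b,d}
round 2:
  B→b S: FOLLOW(S) ⊇ FOLLOW(B) ⊇ {a,b,d}; new: +{a,b,d}
  S→b A: FOLLOW(A) ⊇ FOLLOW(S) ⊇ {$,a,b,d}; new: +{a,b,d}
  FOLLOW(S)={$,a,b,d}  FOLLOW(A)={$,a,b,d}  FOLLOW(B)={a,b,d}
round 3: — fixpoint
  FOLLOW(S)={$,a,b,d}  FOLLOW(A)={$,a,b,d}  FOLLOW(B)={a,b,d}

FOLLOW(B) = ["a", "b", "d"]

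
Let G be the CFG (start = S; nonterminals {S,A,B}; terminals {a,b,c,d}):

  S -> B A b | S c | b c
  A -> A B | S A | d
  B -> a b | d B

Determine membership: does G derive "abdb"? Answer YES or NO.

Convert to CNF:
  S -> B X4 | S T3 | T1 T3
  A -> A B | S A | d
  B -> T0 T1 | T2 B
  T0 -> a
  T1 -> b
  T2 -> d
  T3 -> c
  X4 -> A T1

CYK fill:
  T[0,0] 'a' = {T0}  orig:{}
  T[1,1] 'b' = {T1}  orig:{}
  T[2,2] 'd' = {A,T2}  orig:{A}
  T[3,3] 'b' = {T1}  orig:{}
  T[0,1] 'ab' = {B}
  T[1,2] 'bd' = ∅
  T[2,3] 'db' = {X4}  orig:{}
  T[0,2] 'abd' = ∅
  T[1,3] 'bdb' = ∅
  T[0,3] 'abdb' = {S}

S ∈ T[0,3] ⇒ YES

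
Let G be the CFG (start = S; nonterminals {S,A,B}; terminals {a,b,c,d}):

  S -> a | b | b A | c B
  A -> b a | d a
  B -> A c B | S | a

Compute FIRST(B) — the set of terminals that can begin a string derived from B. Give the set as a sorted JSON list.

FIRST iteration:
pass 1:
  A via A→b a: +{b}
  A via A→d a: +{d}
  B via B→A c B: +{b,d}
  B via B→a: +{a}
  S via S→a: +{a}
  S via S→b: +{b}
  S via S→c B: +{c}
  FIRST(S)={a,b,c}  FIRST(A)={b,d}  FIRST(B)={a,b,d}
pass 2:
  B via B→S: +{c}
  FIRST(S)={a,b,c}  FIRST(A)={b,d}  FIRST(B)={a,b,c,d}
pass 3: (stable)
  FIRST(S)={a,b,c}  FIRST(A)={b,d}  FIRST(B)={a,b,c,d}

FIRST(B) = ["a", "b", "c", "d"]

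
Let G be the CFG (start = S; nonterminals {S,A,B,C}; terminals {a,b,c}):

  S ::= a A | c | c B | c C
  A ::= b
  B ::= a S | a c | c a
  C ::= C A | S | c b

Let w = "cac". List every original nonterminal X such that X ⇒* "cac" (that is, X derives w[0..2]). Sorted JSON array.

CNF form of G:
  S -> T0 A | T1 B | T1 C | c
  A -> b
  B -> T0 S | T0 T1 | T1 T0
  C -> C A | T0 A | T1 B | T1 C | T1 T2 | c
  T0 -> a
  T1 -> c
  T2 -> b

Fill CYK table bottom-up, restricted to cells inside w[0..2]:
  T[0,0] 'c' = {C,S,T1}  orig:{C,S}
  T[1,1] 'a' = {T0}  orig:{}
  T[2,2] 'c' = {C,S,T1}  orig:{C,S}
  T[0,1] 'ca' = {B}
  T[1,2] 'ac' = {B}
  T[0,2] 'cac' = {C,S}

Original NTs in T[0,2] deriving "cac": ["C", "S"]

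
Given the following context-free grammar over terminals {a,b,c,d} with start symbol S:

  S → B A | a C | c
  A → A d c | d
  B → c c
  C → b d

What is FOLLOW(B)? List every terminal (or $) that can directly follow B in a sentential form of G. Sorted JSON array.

FIRST sets, iterate to fixpoint:
round 1:
  A via A→d: +{d}
  B via B→c c: +{c}
  C via C→b d: +{b}
  S via S→B A: +{c}
  S via S→a C: +{a}
  S: {a,c}  A: {d}  B: {c}  C: {b}
round 2: (stable)
  S: {a,c}  A: {d}  B: {c}  C: {b}

FOLLOW iteration:
seed FOLLOW(S) with $
pass 1:
  A→A d c: FOLLOW(A) ⊇ FIRST(d) = {d}; new: +{d}
  S→B A: FOLLOW(B) ⊇ FIRST(A) = {d}; new: +{d}
  S→B A: FOLLOW(A) ⊇ FOLLOW(S) ⊇ {$}; new: +{$}
  S→a C: FOLLOW(C) ⊇ FOLLOW(S) ⊇ {$}; new: +{$}
  FOLLOW(S)={$}  FOLLOW(A)={$,d}  FOLLOW(B)={d}  FOLLOW(C)={$}
pass 2: (no change)
  FOLLOW(S)={$}  FOLLOW(A)={$,d}  FOLLOW(B)={d}  FOLLOW(C)={$}

FOLLOW(B) = ["d"]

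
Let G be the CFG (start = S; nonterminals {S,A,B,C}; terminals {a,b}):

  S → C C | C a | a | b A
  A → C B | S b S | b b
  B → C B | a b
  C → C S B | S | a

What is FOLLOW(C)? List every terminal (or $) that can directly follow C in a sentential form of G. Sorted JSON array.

Compute FIRST by fixpoint:
pass 1:
  A via A→b b: +{b}
  B via B→a b: +{a}
  C via C→a: +{a}
  S via S→C C: +{a}
  S via S→b A: +{b}
  FIRST(S)={a,b}  FIRST(A)={b}  FIRST(B)={a}  FIRST(C)={a}
pass 2:
  A via A→C B: +{a}
  C via C→S: +{b}
  FIRST(S)={a,b}  FIRST(A)={a,b}  FIRST(B)={a}  FIRST(C)={a,b}
pass 3:
  B via B→C B: +{b}
  FIRST(S)={a,b}  FIRST(A)={a,b}  FIRST(B)={a,b}  FIRST(C)={a,b}
pass 4: — fixpoint
  FIRST(S)={a,b}  FIRST(A)={a,b}  FIRST(B)={a,b}  FIRST(C)={a,b}

Compute FOLLOW by fixpoint:
initialize: $ ∈ FOLLOW(S)
pass 1:
  A→C B: FOLLOW(C) ⊇ FIRST(B) = {a,b}; new: +{a,b}
  A→S b S: FOLLOW(S) ⊇ FIRST(b) = {b}; new: +{b}
  C→C S B: FOLLOW(S) ⊇ FIRST(B) = {a,b}; new: +{a}
  C→C S B: FOLLOW(B) ⊇ FOLLOW(C) ⊇ {a,b}; new: +{a,b}
  S→C C: FOLLOW(C) ⊇ FOLLOW(S) ⊇ {$,a,b}; new: +{$}
  S→b A: FOLLOW(A) ⊇ FOLLOW(S) ⊇ {$,a,b}; new: +{$,a,b}
  S: {$,a,b}  A: {$,a,b}  B: {a,b}  C: {$,a,b}
pass 2:
  A→C B: FOLLOW(B) ⊇ FOLLOW(A) ⊇ {$,a,b}; new: +{$}
  S: {$,a,b}  A: {$,a,b}  B: {$,a,b}  C: {$,a,b}
pass 3: (stable)
  S: {$,a,b}  A: {$,a,b}  B: {$,a,b}  C: {$,a,b}

FOLLOW(C) = ["$", "a", "b"]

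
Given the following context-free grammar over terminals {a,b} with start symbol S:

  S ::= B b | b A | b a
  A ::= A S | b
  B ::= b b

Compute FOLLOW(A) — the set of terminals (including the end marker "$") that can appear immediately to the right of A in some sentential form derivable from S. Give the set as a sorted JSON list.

FIRST iteration:
pass 1:
  A via A→b: +{b}
  B via B→b b: +{b}
  S via S→B b: +{b}
  FIRST[S]={b}  FIRST[A]={b}  FIRST[B]={b}
pass 2: — fixpoint
  FIRST[S]={b}  FIRST[A]={b}  FIRST[B]={b}

FOLLOW sets:
FOLLOW(S) := {$}
iter 1:
  A→A S: FOLLOW(A) ⊇ FIRST(S) = {b}; new: +{b}
  A→A S: FOLLOW(S) ⊇ FOLLOW(A) ⊇ {b}; new: +{b}
  S→B b: FOLLOW(B) ⊇ FIRST(b) = {b}; new: +{b}
  S→b A: FOLLOW(A) ⊇ FOLLOW(S) ⊇ {$,b}; new: +{$}
  FOLLOW[S]={$,b}  FOLLOW[A]={$,b}  FOLLOW[B]={b}
iter 2: (no change)
  FOLLOW[S]={$,b}  FOLLOW[A]={$,b}  FOLLOW[B]={b}

FOLLOW(A) = ["$", "b"]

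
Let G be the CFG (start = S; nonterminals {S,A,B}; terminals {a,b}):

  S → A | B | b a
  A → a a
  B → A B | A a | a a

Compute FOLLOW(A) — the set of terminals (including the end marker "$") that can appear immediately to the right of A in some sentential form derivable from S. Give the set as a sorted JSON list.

FIRST sets, iterate to fixpoint:
round 1:
  A via A→a a: +{a}
  B via B→A B: +{a}
  S via S→A: +{a}
  S via S→b a: +{b}
  FIRST(S)={a,b}  FIRST(A)={a}  FIRST(B)={a}
round 2: (no change)
  FIRST(S)={a,b}  FIRST(A)={a}  FIRST(B)={a}

FOLLOW sets:
initialize: $ ∈ FOLLOW(S)
round 1:
  B→A B: FOLLOW(A) ⊇ FIRST(B) = {a}; new: +{a}
  S→A: FOLLOW(A) ⊇ FOLLOW(S) ⊇ {$}; new: +{$}
  S→B: FOLLOW(B) ⊇ FOLLOW(S) ⊇ {$}; new: +{$}
  FOLLOW[S]={$}  FOLLOW[A]={$,a}  FOLLOW[B]={$}
round 2: (stable)
  FOLLOW[S]={$}  FOLLOW[A]={$,a}  FOLLOW[B]={$}

FOLLOW(A) = ["$", "a"]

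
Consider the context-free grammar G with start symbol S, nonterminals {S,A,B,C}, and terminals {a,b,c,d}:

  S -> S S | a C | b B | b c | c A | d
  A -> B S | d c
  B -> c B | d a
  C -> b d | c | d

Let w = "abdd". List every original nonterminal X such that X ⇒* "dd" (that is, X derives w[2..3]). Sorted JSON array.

Convert to CNF:
  S -> S S | T1 A | T2 C | T3 B | T3 T1 | d
  A -> B S | T0 T1
  B -> T0 T2 | T1 B
  C -> T3 T0 | c | d
  T0 -> d
  T1 -> c
  T2 -> a
  T3 -> b

Fill CYK table bottom-up, restricted to cells inside w[2..3]:
  [2..2]={C,S,T0}  "d"  orig:{C,S}
  [3..3]={C,S,T0}  "d"  orig:{C,S}
  [2..3]={S}  "dd"

Original NTs in T[2,3] deriving "dd": ["S"]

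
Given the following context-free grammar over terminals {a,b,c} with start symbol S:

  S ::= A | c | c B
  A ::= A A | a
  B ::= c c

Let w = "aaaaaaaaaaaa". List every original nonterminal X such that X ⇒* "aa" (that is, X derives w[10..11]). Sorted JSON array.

Convert to CNF:
  S -> A A | T0 B | a | c
  A -> A A | a
  B -> T0 T0
  T0 -> c

CYK fill (cells [i..j] with 10 ≤ i ≤ j ≤ 11 only):
  [10..10]={A,S}  "a"
  [11..11]={A,S}  "a"
  [10..11]={A,S}  "aa"

Original NTs in T[10,11] deriving "aa": ["A", "S"]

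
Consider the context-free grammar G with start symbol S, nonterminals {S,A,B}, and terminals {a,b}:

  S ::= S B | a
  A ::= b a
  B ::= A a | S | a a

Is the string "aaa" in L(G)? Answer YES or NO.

Convert to CNF:
  S -> S B | a
  A -> T0 T1
  B -> A T1 | S B | T1 T1 | a
  T0 -> b
  T1 -> a

CYK fill:
  [0..0]={B,S,T1}  "a"  orig:{B,S}
  [1..1]={B,S,T1}  "a"  orig:{B,S}
  [2..2]={B,S,T1}  "a"  orig:{B,S}
  [0..1]={B,S}  "aa"
  [1..2]={B,S}  "aa"
  [0..2]={B,S}  "aaa"

S ∈ T[0,2] ⇒ YES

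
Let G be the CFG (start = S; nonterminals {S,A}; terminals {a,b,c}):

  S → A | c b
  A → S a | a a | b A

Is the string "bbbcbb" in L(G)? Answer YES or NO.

Convert to CNF:
  S -> S T0 | T0 T0 | T1 A | T2 T1
  A -> S T0 | T0 T0 | T1 A
  T0 -> a
  T1 -> b
  T2 -> c

CYK table (by increasing span):
  T[0,0] 'b' = {T1}  orig:{}
  T[1,1] 'b' = {T1}  orig:{}
  T[2,2] 'b' = {T1}  orig:{}
  T[3,3] 'c' = {T2}  orig:{}
  T[4,4] 'b' = {T1}  orig:{}
  T[5,5] 'b' = {T1}  orig:{}
  T[0,1] 'bb' = ∅
  T[1,2] 'bb' = ∅
  T[2,3] 'bc' = ∅
  T[3,4] 'cb' = {S}
  T[4,5] 'bb' = ∅
  T[0,2] 'bbb' = ∅
  T[1,3] 'bbc' = ∅
  T[2,4] 'bcb' = ∅
  T[3,5] 'cbb' = ∅
  T[0,3] 'bbbc' = ∅
  T[1,4] 'bbcb' = ∅
  T[2,5] 'bcbb' = ∅
  T[0,4] 'bbbcb' = ∅
  T[1,5] 'bbcbb' = ∅
  T[0,5] 'bbbcbb' = ∅

S ∉ T[0,5] ⇒ NO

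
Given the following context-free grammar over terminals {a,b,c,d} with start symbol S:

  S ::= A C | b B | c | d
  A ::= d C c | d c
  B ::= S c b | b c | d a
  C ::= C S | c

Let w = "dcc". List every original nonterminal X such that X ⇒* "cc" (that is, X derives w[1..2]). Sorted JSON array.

Convert to CNF:
  S -> A C | T2 B | c | d
  A -> T0 T1 | T0 X4
  B -> S X5 | T0 T3 | T2 T1
  C -> C S | c
  T0 -> d
  T1 -> c
  T2 -> b
  T3 -> a
  X4 -> C T1
  X5 -> T1 T2

CYK table (by increasing span) (cells [i..j] with 1 ≤ i ≤ j ≤ 2 only):
  [1..1]={C,S,T1}  "c"  orig:{C,S}
  [2..2]={C,S,T1}  "c"  orig:{C,S}
  [1..2]={C,X4}  "cc"  orig:{C}

Original NTs in T[1,2] deriving "cc": ["C"]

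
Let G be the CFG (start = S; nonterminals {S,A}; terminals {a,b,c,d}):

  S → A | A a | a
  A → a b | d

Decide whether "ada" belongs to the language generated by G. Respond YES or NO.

Convert to CNF:
  S -> A T0 | T0 T1 | a | d
  A -> T0 T1 | d
  T0 -> a
  T1 -> b

CYK fill:
  T[0,0] 'a' = {S,T0}  orig:{S}
  T[1,1] 'd' = {A,S}
  T[2,2] 'a' = {S,T0}  orig:{S}
  T[0,1] 'ad' = ∅
  T[1,2] 'da' = {S}
  T[0,2] 'ada' = ∅

S ∉ T[0,2] ⇒ NO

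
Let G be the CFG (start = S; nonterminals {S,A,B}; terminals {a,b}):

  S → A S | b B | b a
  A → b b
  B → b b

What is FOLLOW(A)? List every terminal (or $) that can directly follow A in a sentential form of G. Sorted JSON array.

FIRST iteration:
[1]
  A via A→b b: +{b}
  B via B→b b: +{b}
  S via S→A S: +{b}
  S: {b}  A: {b}  B: {b}
[2] (stable)
  S: {b}  A: {b}  B: {b}

FOLLOW iteration:
FOLLOW(S) := {$}
[1]
  S→A S: FOLLOW(A) ⊇ FIRST(S) = {b}; new: +{b}
  S→b B: FOLLOW(B) ⊇ FOLLOW(S) ⊇ {$}; new: +{$}
  FOLLOW(S)={$}  FOLLOW(A)={b}  FOLLOW(B)={$}
[2] (no change)
  FOLLOW(S)={$}  FOLLOW(A)={b}  FOLLOW(B)={$}

FOLLOW(A) = ["b"]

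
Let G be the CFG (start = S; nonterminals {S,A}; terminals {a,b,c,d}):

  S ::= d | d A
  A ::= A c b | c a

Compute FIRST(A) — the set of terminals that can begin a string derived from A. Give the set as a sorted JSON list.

FIRST sets, iterate to fixpoint:
iter 1:
  A via A→c a: +{c}
  S via S→d: +{d}
  FIRST[S]={d}  FIRST[A]={c}
iter 2: — fixpoint
  FIRST[S]={d}  FIRST[A]={c}

FIRST(A) = ["c"]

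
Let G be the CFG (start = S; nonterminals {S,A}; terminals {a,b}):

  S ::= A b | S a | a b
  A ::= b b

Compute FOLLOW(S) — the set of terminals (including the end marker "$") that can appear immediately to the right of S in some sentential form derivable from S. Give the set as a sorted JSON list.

FIRST iteration:
pass 1:
  A via A→b b: +{b}
  S via S→A b: +{b}
  S via S→a b: +{a}
  FIRST(S)={a,b}  FIRST(A)={b}
pass 2: done
  FIRST(S)={a,b}  FIRST(A)={b}

FOLLOW iteration:
initialize: $ ∈ FOLLOW(S)
pass 1:
  S→A b: FOLLOW(A) ⊇ FIRST(b) = {b}; new: +{b}
  S→S a: FOLLOW(S) ⊇ FIRST(a) = {a}; new: +{a}
  S: {$,a}  A: {b}
pass 2: (no change)
  S: {$,a}  A: {b}

FOLLOW(S) = ["$", "a"]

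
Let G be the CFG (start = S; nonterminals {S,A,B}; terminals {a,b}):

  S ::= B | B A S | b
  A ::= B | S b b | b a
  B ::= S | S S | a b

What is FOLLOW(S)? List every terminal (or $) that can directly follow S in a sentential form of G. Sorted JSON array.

FIRST iteration:
iter 1:
  A via A→b a: +{b}
  B via B→a b: +{a}
  S via S→B: +{a}
  S via S→b: +{b}
  FIRST[S]={a,b}  FIRST[A]={b}  FIRST[B]={a}
iter 2:
  A via A→B: +{a}
  B via B→S: +{b}
  FIRST[S]={a,b}  FIRST[A]={a,b}  FIRST[B]={a,b}
iter 3: done
  FIRST[S]={a,b}  FIRST[A]={a,b}  FIRST[B]={a,b}

FOLLOW iteration:
initialize: $ ∈ FOLLOW(S)
pass 1:
  A→S b b: FOLLOW(S) ⊇ FIRST(b) = {b}; new: +{b}
  B→S S: FOLLOW(S) ⊇ FIRST(S) = {a,b}; new: +{a}
  S→B: FOLLOW(B) ⊇ FOLLOW(S) ⊇ {$,a,b}; new: +{$,a,b}
  S→B A S: FOLLOW(A) ⊇ FIRST(S) = {a,b}; new: +{a,b}
  S: {$,a,b}  A: {a,b}  B: {$,a,b}
pass 2: (stable)
  S: {$,a,b}  A: {a,b}  B: {$,a,b}

FOLLOW(S) = ["$", "a", "b"]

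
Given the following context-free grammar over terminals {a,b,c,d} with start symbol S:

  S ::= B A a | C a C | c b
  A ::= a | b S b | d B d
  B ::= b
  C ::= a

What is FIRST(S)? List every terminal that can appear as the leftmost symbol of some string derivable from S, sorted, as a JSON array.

FIRST iteration:
round 1:
  A via A→a: +{a}
  A via A→b S b: +{b}
  A via A→d B d: +{d}
  B via B→b: +{b}
  C via C→a: +{a}
  S via S→B A a: +{b}
  S via S→C a C: +{a}
  S via S→c b: +{c}
  FIRST[S]={a,b,c}  FIRST[A]={a,b,d}  FIRST[B]={b}  FIRST[C]={a}
round 2: done
  FIRST[S]={a,b,c}  FIRST[A]={a,b,d}  FIRST[B]={b}  FIRST[C]={a}

FIRST(S) = ["a", "b", "c"]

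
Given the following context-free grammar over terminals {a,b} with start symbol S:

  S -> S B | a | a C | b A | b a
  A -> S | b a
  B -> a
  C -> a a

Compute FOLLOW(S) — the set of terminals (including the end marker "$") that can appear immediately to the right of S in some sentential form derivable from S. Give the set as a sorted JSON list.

FIRST sets, iterate to fixpoint:
pass 1:
  A via A→b a: +{b}
  B via B→a: +{a}
  C via C→a a: +{a}
  S via S→a: +{a}
  S via S→b A: +{b}
  FIRST(S)={a,b}  FIRST(A)={b}  FIRST(B)={a}  FIRST(C)={a}
pass 2:
  A via A→S: +{a}
  FIRST(S)={a,b}  FIRST(A)={a,b}  FIRST(B)={a}  FIRST(C)={a}
pass 3: (stable)
  FIRST(S)={a,b}  FIRST(A)={a,b}  FIRST(B)={a}  FIRST(C)={a}

FOLLOW sets:
initialize: $ ∈ FOLLOW(S)
pass 1:
  S→S B: FOLLOW(S) ⊇ FIRST(B) = {a}; new: +{a}
  S→S B: FOLLOW(B) ⊇ FOLLOW(S) ⊇ {$,a}; new: +{$,a}
  S→a C: FOLLOW(C) ⊇ FOLLOW(S) ⊇ {$,a}; new: +{$,a}
  S→b A: FOLLOW(A) ⊇ FOLLOW(S) ⊇ {$,a}; new: +{$,a}
  FOLLOW(S)={$,a}  FOLLOW(A)={$,a}  FOLLOW(B)={$,a}  FOLLOW(C)={$,a}
pass 2: — fixpoint
  FOLLOW(S)={$,a}  FOLLOW(A)={$,a}  FOLLOW(B)={$,a}  FOLLOW(C)={$,a}

FOLLOW(S) = ["$", "a"]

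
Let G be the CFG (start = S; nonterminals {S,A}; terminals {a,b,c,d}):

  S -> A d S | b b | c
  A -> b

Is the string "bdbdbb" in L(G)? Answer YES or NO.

Convert to CNF:
  S -> A X2 | T1 T1 | c
  A -> b
  T0 -> d
  T1 -> b
  X2 -> T0 S

CYK table (by increasing span):
  [0..0]={A,T1}  "b"  orig:{A}
  [1..1]={T0}  "d"  orig:{}
  [2..2]={A,T1}  "b"  orig:{A}
  [3..3]={T0}  "d"  orig:{}
  [4..4]={A,T1}  "b"  orig:{A}
  [5..5]={A,T1}  "b"  orig:{A}
  [0..1]=∅  "bd"
  [1..2]=∅  "db"
  [2..3]=∅  "bd"
  [3..4]=∅  "db"
  [4..5]={S}  "bb"
  [0..2]=∅  "bdb"
  [1..3]=∅  "dbd"
  [2..4]=∅  "bdb"
  [3..5]={X2}  "dbb"  orig:{}
  [0..3]=∅  "bdbd"
  [1..4]=∅  "dbdb"
  [2..5]={S}  "bdbb"
  [0..4]=∅  "bdbdb"
  [1..5]={X2}  "dbdbb"  orig:{}
  [0..5]={S}  "bdbdbb"

S ∈ T[0,5] ⇒ YES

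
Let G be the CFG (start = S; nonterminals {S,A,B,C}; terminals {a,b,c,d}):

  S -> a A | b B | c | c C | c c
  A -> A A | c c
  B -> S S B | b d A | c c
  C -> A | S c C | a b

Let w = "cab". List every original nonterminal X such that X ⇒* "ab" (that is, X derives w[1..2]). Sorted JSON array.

CNF form of G:
  S -> T0 C | T0 T0 | T1 B | T3 A | c
  A -> A A | T0 T0
  B -> S X4 | T0 T0 | T1 X5
  C -> A A | S X6 | T0 T0 | T3 T1
  T0 -> c
  T1 -> b
  T2 -> d
  T3 -> a
  X4 -> S B
  X5 -> T2 A
  X6 -> T0 C

Fill CYK table bottom-up — only the sub-triangle for w[1..2]:
  [1..1]={T3}  "a"  orig:{}
  [2..2]={T1}  "b"  orig:{}
  [1..2]={C}  "ab"

Original NTs in T[1,2] deriving "ab": ["C"]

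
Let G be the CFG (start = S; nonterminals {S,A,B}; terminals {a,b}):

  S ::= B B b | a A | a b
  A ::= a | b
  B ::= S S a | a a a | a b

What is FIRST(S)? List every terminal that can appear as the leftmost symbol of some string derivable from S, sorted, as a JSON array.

Compute FIRST by fixpoint:
iter 1:
  A via A→a: +{a}
  A via A→b: +{b}
  B via B→a a a: +{a}
  S via S→B B b: +{a}
  FIRST[S]={a}  FIRST[A]={a,b}  FIRST[B]={a}
iter 2: (stable)
  FIRST[S]={a}  FIRST[A]={a,b}  FIRST[B]={a}

FIRST(S) = ["a"]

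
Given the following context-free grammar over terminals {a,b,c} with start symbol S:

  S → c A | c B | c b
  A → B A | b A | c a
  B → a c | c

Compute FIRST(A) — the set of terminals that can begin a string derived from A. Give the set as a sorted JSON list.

Compute FIRST by fixpoint:
iter 1:
  A via A→b A: +{b}
  A via A→c a: +{c}
  B via B→a c: +{a}
  B via B→c: +{c}
  S via S→c A: +{c}
  S: {c}  A: {b,c}  B: {a,c}
iter 2:
  A via A→B A: +{a}
  S: {c}  A: {a,b,c}  B: {a,c}
iter 3: done
  S: {c}  A: {a,b,c}  B: {a,c}

FIRST(A) = ["a", "b", "c"]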